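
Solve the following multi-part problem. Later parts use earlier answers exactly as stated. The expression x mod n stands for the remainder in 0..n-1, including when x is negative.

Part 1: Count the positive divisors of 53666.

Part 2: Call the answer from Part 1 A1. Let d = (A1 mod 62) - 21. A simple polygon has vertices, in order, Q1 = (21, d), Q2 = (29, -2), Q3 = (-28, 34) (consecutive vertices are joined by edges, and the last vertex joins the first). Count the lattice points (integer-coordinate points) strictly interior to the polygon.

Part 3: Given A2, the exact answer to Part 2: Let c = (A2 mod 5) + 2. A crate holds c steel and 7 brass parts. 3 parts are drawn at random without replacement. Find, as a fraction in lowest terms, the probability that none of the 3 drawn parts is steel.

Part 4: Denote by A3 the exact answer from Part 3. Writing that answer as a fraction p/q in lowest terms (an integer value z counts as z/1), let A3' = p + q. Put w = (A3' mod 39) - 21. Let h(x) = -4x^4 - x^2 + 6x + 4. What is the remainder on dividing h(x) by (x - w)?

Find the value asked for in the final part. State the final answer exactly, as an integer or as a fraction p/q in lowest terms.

-1060

Part 1: 53666 = 2 * 26833; number of divisors = (1+1) * (1+1) = 4; answer 4
Part 2: A1 = 4; d = -17; cross terms: (21*-2 - 29*-17)=451, (29*34 - -28*-2)=930, (-28*-17 - 21*34)=-238; twice the area = |1143| = 1143; area = 1143/2; boundary points = 1 + 3 + 1 = 5; strictly interior points = area - boundary/2 + 1 = 570; answer 570
Part 3: A2 = 570; c = 2; total draws C(9,3) = 84; favorable C(7,3) = 35; P = 5/12; answer 5/12
Part 4: A3 = 5/12; threaded value p + q = 17; w = -4; remainder = value at the root: -4*(-4)^4 - 1*(-4)^2 + 6*(-4)^1 + 4 = (-1024) + (-16) + (-24) + (4) = -1060; answer -1060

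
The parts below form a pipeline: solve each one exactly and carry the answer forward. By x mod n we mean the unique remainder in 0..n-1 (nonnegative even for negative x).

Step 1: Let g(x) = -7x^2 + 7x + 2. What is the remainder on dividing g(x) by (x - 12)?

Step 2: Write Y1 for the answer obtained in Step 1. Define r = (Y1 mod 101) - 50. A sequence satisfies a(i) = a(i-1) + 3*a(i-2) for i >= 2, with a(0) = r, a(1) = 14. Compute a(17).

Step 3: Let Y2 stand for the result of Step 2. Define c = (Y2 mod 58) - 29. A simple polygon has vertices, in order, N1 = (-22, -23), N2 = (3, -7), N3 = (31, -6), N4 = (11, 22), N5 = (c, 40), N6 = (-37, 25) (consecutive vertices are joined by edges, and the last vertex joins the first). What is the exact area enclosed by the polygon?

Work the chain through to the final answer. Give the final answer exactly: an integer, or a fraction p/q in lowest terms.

2247

Step 1: remainder = value at the root: -7*(12)^2 + 7*(12)^1 + 2 = (-1008) + (84) + (2) = -922; answer -922
Step 2: Y1 = -922; r = 38; a(2) = 1*(14) + 3*(38) = 128; iterating: a(2)=128, a(3)=170, a(4)=554, a(5)=1064, a(6)=2726, a(7)=5918, a(8)=14096, a(9)=31850, a(10)=74138, a(11)=169688, a(12)=392102, a(13)=901166, a(14)=2077472, a(15)=4780970, a(16)=11013386, a(17)=25356296; answer 25356296
Step 3: Y2 = 25356296; c = 1; cross terms: (-22*-7 - 3*-23)=223, (3*-6 - 31*-7)=199, (31*22 - 11*-6)=748, (11*40 - 1*22)=418, (1*25 - -37*40)=1505, (-37*-23 - -22*25)=1401; twice the area = |4494| = 4494; area = 2247; answer 2247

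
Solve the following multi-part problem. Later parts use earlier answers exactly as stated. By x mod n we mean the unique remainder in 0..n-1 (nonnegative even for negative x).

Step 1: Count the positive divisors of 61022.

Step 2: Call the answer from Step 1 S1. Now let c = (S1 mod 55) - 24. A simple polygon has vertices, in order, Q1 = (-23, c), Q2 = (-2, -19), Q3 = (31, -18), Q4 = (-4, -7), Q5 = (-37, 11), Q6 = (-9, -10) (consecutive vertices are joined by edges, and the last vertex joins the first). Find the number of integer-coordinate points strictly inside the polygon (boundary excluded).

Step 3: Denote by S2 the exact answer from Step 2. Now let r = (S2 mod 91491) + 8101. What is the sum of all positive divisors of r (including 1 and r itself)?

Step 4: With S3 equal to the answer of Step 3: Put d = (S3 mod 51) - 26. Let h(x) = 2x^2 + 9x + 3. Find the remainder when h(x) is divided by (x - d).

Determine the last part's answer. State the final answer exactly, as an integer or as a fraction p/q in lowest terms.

Step 1: 61022 = 2 * 13 * 2347; number of divisors = (1+1) * (1+1) * (1+1) = 8; answer 8
Step 2: S1 = 8; c = -16; cross terms: (-23*-19 - -2*-16)=405, (-2*-18 - 31*-19)=625, (31*-7 - -4*-18)=-289, (-4*11 - -37*-7)=-303, (-37*-10 - -9*11)=469, (-9*-16 - -23*-10)=-86; twice the area = |821| = 821; area = 821/2; boundary points = 3 + 1 + 1 + 3 + 7 + 2 = 17; strictly interior points = area - boundary/2 + 1 = 403; answer 403
Step 3: S2 = 403; r = 8504; 8504 = 2^3 * 1063; sigma = (1 + 2 + 4 + 8) * (1 + 1063) = 15 * 1064 = 15960; answer 15960
Step 4: S3 = 15960; d = 22; remainder = value at the root: 2*(22)^2 + 9*(22)^1 + 3 = (968) + (198) + (3) = 1169; answer 1169

1169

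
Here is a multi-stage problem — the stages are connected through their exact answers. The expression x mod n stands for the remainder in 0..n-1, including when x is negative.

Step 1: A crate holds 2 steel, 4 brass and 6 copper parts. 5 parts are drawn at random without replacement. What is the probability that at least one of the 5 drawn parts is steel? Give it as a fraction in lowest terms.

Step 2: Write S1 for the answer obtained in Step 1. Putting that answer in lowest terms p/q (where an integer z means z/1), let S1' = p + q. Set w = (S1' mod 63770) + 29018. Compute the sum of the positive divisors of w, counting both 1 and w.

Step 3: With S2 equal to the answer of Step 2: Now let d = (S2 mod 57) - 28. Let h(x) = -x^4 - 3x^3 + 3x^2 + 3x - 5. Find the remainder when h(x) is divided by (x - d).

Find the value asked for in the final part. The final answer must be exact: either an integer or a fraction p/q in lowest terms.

Step 1: total draws C(12,5) = 792; complement C(10,5) = 252; favorable 792 - 252 = 540; P = 15/22; answer 15/22
Step 2: S1 = 15/22; threaded value p + q = 37; w = 29055; 29055 = 3 * 5 * 13 * 149; sigma = (1 + 3) * (1 + 5) * (1 + 13) * (1 + 149) = 4 * 6 * 14 * 150 = 50400; answer 50400
Step 3: S2 = 50400; d = -16; remainder = value at the root: -1*(-16)^4 - 3*(-16)^3 + 3*(-16)^2 + 3*(-16)^1 - 5 = (-65536) + (12288) + (768) + (-48) + (-5) = -52533; answer -52533

-52533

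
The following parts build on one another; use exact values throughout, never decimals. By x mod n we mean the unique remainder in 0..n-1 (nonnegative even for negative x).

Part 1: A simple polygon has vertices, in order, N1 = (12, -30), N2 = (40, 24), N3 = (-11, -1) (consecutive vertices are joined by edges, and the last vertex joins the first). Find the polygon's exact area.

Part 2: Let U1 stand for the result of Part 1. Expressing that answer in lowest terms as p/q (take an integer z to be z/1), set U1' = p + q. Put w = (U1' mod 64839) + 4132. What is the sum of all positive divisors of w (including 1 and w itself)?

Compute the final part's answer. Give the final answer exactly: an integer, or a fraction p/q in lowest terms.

15840

Part 1: cross terms: (12*24 - 40*-30)=1488, (40*-1 - -11*24)=224, (-11*-30 - 12*-1)=342; twice the area = |2054| = 2054; area = 1027; answer 1027
Part 2: U1 = 1027; threaded value p + q = 1028; w = 5160; 5160 = 2^3 * 3 * 5 * 43; sigma = (1 + 2 + 4 + 8) * (1 + 3) * (1 + 5) * (1 + 43) = 15 * 4 * 6 * 44 = 15840; answer 15840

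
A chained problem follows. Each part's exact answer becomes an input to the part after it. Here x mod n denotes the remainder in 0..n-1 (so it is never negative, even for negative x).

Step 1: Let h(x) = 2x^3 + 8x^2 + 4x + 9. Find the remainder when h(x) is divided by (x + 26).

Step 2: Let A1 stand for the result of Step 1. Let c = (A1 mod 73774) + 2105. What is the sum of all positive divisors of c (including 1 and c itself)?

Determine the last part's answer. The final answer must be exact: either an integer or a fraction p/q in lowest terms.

Step 1: remainder = value at the root: 2*(-26)^3 + 8*(-26)^2 + 4*(-26)^1 + 9 = (-35152) + (5408) + (-104) + (9) = -29839; answer -29839
Step 2: A1 = -29839; c = 46040; 46040 = 2^3 * 5 * 1151; sigma = (1 + 2 + 4 + 8) * (1 + 5) * (1 + 1151) = 15 * 6 * 1152 = 103680; answer 103680

103680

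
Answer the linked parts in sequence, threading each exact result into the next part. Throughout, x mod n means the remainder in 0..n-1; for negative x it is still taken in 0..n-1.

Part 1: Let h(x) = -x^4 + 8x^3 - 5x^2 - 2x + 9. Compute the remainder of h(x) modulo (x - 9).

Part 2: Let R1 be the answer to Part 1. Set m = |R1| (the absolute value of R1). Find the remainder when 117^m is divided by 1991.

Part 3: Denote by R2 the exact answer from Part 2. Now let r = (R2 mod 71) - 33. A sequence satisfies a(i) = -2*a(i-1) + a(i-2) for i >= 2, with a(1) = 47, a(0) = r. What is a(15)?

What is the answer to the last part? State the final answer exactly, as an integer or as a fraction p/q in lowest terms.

Part 1: remainder = value at the root: -1*(9)^4 + 8*(9)^3 - 5*(9)^2 - 2*(9)^1 + 9 = (-6561) + (5832) + (-405) + (-18) + (9) = -1143; answer -1143
Part 2: R1 = -1143; m = 1143; squarings mod 1991: 117^1=117, 117^2=1743, 117^4=1774, 117^8=1296, 117^16=1203, 117^32=1743, 117^64=1774, 117^128=1296, 117^256=1203, 117^512=1743, 117^1024=1774; 117^1143 = 117^1 * 117^2 * 117^4 * 117^16 * 117^32 * 117^64 * 117^1024 = 849 (mod 1991); answer 849
Part 3: R2 = 849; r = 35; a(2) = -2*(47) + 1*(35) = -59; iterating: a(2)=-59, a(3)=165, a(4)=-389, a(5)=943, a(6)=-2275, a(7)=5493, a(8)=-13261, a(9)=32015, a(10)=-77291, a(11)=186597, a(12)=-450485, a(13)=1087567, a(14)=-2625619, a(15)=6338805; answer 6338805

6338805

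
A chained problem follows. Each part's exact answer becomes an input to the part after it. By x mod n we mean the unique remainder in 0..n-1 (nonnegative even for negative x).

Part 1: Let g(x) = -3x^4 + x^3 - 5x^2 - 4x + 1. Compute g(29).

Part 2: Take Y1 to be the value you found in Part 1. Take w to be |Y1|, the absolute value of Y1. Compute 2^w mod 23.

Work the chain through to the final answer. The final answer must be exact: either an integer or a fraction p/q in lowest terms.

Part 1: -3*(29)^4 + 1*(29)^3 - 5*(29)^2 - 4*(29)^1 + 1 = (-2121843) + (24389) + (-4205) + (-116) + (1) = -2101774; answer -2101774
Part 2: Y1 = -2101774; w = 2101774; squarings mod 23: 2^1=2, 2^2=4, 2^4=16, 2^8=3, 2^16=9, 2^32=12, 2^64=6, 2^128=13, 2^256=8, 2^512=18, 2^1024=2, 2^2048=4, 2^4096=16, 2^8192=3, 2^16384=9, 2^32768=12, 2^65536=6, 2^131072=13, 2^262144=8, 2^524288=18, 2^1048576=2, 2^2097152=4; 2^2101774 = 2^2 * 2^4 * 2^8 * 2^512 * 2^4096 * 2^2097152 = 16 (mod 23); answer 16

16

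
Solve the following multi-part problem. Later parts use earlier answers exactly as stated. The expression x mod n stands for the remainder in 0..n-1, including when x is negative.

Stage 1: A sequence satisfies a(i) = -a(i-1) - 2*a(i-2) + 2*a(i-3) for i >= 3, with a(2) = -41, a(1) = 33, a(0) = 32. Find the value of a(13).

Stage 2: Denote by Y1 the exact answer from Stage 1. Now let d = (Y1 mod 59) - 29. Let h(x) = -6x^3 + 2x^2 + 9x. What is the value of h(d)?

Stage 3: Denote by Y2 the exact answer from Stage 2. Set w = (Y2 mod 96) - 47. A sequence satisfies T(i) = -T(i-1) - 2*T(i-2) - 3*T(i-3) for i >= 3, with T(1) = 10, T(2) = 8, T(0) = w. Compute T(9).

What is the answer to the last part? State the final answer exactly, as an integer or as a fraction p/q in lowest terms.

Stage 1: a(3) = -1*(-41) - 2*(33) + 2*(32) = 39; iterating: a(3)=39, a(4)=109, a(5)=-269, a(6)=129, a(7)=627, a(8)=-1423, a(9)=427, a(10)=3673, a(11)=-7373, a(12)=881, a(13)=21211; answer 21211
Stage 2: Y1 = 21211; d = 1; -6*(1)^3 + 2*(1)^2 + 9*(1)^1 = (-6) + (2) + (9) = 5; answer 5
Stage 3: Y2 = 5; w = -42; T(3) = -1*(8) - 2*(10) - 3*(-42) = 98; iterating: T(3)=98, T(4)=-144, T(5)=-76, T(6)=70, T(7)=514, T(8)=-426, T(9)=-812; answer -812

-812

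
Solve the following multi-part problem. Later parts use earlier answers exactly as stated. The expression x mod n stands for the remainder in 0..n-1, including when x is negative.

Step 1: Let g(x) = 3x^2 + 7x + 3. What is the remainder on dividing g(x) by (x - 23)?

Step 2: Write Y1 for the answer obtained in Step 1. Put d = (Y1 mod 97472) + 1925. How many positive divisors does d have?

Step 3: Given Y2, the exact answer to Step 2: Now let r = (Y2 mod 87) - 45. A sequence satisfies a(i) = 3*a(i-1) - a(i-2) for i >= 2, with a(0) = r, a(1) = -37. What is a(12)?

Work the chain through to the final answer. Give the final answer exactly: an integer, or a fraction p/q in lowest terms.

-1024887

Step 1: remainder = value at the root: 3*(23)^2 + 7*(23)^1 + 3 = (1587) + (161) + (3) = 1751; answer 1751
Step 2: Y1 = 1751; d = 3676; 3676 = 2^2 * 919; number of divisors = (2+1) * (1+1) = 6; answer 6
Step 3: Y2 = 6; r = -39; a(2) = 3*(-37) - 1*(-39) = -72; iterating: a(2)=-72, a(3)=-179, a(4)=-465, a(5)=-1216, a(6)=-3183, a(7)=-8333, a(8)=-21816, a(9)=-57115, a(10)=-149529, a(11)=-391472, a(12)=-1024887; answer -1024887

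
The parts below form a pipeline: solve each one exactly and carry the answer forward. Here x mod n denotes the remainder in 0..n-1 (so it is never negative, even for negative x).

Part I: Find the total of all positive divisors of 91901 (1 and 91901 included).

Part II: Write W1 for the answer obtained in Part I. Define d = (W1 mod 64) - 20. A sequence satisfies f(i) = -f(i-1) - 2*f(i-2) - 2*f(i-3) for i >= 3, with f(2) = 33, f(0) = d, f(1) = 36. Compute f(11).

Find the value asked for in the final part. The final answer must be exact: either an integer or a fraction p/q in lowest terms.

Part I: 91901 = 29 * 3169; sigma = (1 + 29) * (1 + 3169) = 30 * 3170 = 95100; answer 95100
Part II: W1 = 95100; d = 40; f(3) = -1*(33) - 2*(36) - 2*(40) = -185; iterating: f(3)=-185, f(4)=47, f(5)=257, f(6)=19, f(7)=-627, f(8)=75, f(9)=1141, f(10)=-37, f(11)=-2395; answer -2395

-2395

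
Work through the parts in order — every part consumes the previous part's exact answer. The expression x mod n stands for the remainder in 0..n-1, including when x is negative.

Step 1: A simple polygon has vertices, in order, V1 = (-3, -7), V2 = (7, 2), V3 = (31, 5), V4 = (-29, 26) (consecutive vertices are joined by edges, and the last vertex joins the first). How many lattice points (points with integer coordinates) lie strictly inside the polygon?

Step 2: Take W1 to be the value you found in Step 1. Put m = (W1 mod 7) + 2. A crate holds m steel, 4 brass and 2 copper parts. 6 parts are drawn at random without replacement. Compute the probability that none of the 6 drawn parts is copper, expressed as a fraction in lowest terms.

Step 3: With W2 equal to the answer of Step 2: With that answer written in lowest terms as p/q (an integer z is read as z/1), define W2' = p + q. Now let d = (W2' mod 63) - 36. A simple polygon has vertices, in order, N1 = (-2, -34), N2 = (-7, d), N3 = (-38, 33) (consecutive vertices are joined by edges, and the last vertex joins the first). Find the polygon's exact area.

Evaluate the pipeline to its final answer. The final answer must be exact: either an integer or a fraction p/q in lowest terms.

Step 1: cross terms: (-3*2 - 7*-7)=43, (7*5 - 31*2)=-27, (31*26 - -29*5)=951, (-29*-7 - -3*26)=281; twice the area = |1248| = 1248; area = 624; boundary points = 1 + 3 + 3 + 1 = 8; strictly interior points = area - boundary/2 + 1 = 621; answer 621
Step 2: W1 = 621; m = 7; total draws C(13,6) = 1716; favorable C(11,6) = 462; P = 7/26; answer 7/26
Step 3: W2 = 7/26; threaded value p + q = 33; d = -3; cross terms: (-2*-3 - -7*-34)=-232, (-7*33 - -38*-3)=-345, (-38*-34 - -2*33)=1358; twice the area = |781| = 781; area = 781/2; answer 781/2

781/2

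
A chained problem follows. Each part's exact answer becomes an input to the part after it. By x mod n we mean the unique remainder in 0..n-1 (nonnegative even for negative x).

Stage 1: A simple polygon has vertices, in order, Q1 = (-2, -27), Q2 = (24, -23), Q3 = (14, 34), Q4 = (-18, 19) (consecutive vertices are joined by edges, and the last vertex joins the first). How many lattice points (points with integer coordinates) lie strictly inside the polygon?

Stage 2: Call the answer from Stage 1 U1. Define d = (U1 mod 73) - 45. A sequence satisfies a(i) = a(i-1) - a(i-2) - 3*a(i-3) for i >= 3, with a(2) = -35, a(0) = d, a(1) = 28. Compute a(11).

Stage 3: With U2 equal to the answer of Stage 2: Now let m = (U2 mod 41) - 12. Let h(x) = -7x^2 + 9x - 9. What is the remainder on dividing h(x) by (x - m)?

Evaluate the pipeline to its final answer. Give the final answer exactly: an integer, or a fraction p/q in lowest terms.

Stage 1: cross terms: (-2*-23 - 24*-27)=694, (24*34 - 14*-23)=1138, (14*19 - -18*34)=878, (-18*-27 - -2*19)=524; twice the area = |3234| = 3234; area = 1617; boundary points = 2 + 1 + 1 + 2 = 6; strictly interior points = area - boundary/2 + 1 = 1615; answer 1615
Stage 2: U1 = 1615; d = -36; a(3) = 1*(-35) - 1*(28) - 3*(-36) = 45; iterating: a(3)=45, a(4)=-4, a(5)=56, a(6)=-75, a(7)=-119, a(8)=-212, a(9)=132, a(10)=701, a(11)=1205; answer 1205
Stage 3: U2 = 1205; m = 4; remainder = value at the root: -7*(4)^2 + 9*(4)^1 - 9 = (-112) + (36) + (-9) = -85; answer -85

-85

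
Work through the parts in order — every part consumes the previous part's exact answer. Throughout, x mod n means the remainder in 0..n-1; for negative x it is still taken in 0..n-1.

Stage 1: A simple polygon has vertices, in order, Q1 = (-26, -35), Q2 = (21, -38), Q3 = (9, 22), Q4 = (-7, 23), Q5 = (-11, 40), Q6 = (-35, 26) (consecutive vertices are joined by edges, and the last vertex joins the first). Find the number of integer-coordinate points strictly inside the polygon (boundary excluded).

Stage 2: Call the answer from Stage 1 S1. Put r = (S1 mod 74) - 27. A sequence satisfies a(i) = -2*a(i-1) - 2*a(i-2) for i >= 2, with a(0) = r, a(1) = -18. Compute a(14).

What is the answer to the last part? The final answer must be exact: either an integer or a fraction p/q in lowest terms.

-128

Stage 1: cross terms: (-26*-38 - 21*-35)=1723, (21*22 - 9*-38)=804, (9*23 - -7*22)=361, (-7*40 - -11*23)=-27, (-11*26 - -35*40)=1114, (-35*-35 - -26*26)=1901; twice the area = |5876| = 5876; area = 2938; boundary points = 1 + 12 + 1 + 1 + 2 + 1 = 18; strictly interior points = area - boundary/2 + 1 = 2930; answer 2930
Stage 2: S1 = 2930; r = 17; a(2) = -2*(-18) - 2*(17) = 2; iterating: a(2)=2, a(3)=32, a(4)=-68, a(5)=72, a(6)=-8, a(7)=-128, a(8)=272, a(9)=-288, a(10)=32, a(11)=512, a(12)=-1088, a(13)=1152, a(14)=-128; answer -128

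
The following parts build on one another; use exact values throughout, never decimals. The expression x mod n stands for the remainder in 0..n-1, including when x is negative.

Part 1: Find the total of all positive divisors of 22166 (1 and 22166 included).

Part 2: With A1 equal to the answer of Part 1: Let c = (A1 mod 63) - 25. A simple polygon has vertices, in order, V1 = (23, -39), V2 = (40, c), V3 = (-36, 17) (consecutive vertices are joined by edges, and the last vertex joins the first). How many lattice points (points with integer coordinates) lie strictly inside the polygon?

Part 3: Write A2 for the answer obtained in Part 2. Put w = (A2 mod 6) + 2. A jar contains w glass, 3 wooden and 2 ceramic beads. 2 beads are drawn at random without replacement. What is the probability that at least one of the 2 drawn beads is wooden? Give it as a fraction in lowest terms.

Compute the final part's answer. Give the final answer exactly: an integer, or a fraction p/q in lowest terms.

5/11

Part 1: 22166 = 2 * 11083; sigma = (1 + 2) * (1 + 11083) = 3 * 11084 = 33252; answer 33252
Part 2: A1 = 33252; c = 26; cross terms: (23*26 - 40*-39)=2158, (40*17 - -36*26)=1616, (-36*-39 - 23*17)=1013; twice the area = |4787| = 4787; area = 4787/2; boundary points = 1 + 1 + 1 = 3; strictly interior points = area - boundary/2 + 1 = 2393; answer 2393
Part 3: A2 = 2393; w = 7; total draws C(12,2) = 66; complement C(9,2) = 36; favorable 66 - 36 = 30; P = 5/11; answer 5/11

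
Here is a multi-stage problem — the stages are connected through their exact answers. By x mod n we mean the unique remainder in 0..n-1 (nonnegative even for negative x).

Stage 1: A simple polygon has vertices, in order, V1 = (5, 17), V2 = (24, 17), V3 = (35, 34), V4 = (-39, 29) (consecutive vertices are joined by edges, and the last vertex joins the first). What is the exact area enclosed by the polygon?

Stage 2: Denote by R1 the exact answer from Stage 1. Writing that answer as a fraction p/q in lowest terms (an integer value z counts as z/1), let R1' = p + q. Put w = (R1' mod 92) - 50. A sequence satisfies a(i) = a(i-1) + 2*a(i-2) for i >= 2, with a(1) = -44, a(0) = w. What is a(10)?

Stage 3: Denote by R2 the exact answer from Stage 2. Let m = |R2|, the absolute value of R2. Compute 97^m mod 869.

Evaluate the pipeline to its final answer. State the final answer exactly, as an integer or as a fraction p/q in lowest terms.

223

Stage 1: cross terms: (5*17 - 24*17)=-323, (24*34 - 35*17)=221, (35*29 - -39*34)=2341, (-39*17 - 5*29)=-808; twice the area = |1431| = 1431; area = 1431/2; answer 1431/2
Stage 2: R1 = 1431/2; threaded value p + q = 1433; w = 3; a(2) = 1*(-44) + 2*(3) = -38; iterating: a(2)=-38, a(3)=-126, a(4)=-202, a(5)=-454, a(6)=-858, a(7)=-1766, a(8)=-3482, a(9)=-7014, a(10)=-13978; answer -13978
Stage 3: R2 = -13978; m = 13978; squarings mod 869: 97^1=97, 97^2=719, 97^4=775, 97^8=146, 97^16=460, 97^32=433, 97^64=654, 97^128=168, 97^256=416, 97^512=125, 97^1024=852, 97^2048=289, 97^4096=97, 97^8192=719; 97^13978 = 97^2 * 97^8 * 97^16 * 97^128 * 97^512 * 97^1024 * 97^4096 * 97^8192 = 223 (mod 869); answer 223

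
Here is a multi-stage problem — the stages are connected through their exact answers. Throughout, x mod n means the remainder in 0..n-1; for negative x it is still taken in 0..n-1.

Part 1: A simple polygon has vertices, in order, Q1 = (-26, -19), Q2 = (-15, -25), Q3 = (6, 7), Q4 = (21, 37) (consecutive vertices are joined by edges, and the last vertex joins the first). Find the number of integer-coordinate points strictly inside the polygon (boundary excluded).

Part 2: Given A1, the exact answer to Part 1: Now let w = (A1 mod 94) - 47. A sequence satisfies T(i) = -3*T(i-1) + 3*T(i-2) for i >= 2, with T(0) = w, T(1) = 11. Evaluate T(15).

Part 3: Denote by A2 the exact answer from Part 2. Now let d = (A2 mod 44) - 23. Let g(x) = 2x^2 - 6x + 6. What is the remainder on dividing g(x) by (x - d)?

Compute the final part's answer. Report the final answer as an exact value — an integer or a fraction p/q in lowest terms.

Part 1: cross terms: (-26*-25 - -15*-19)=365, (-15*7 - 6*-25)=45, (6*37 - 21*7)=75, (21*-19 - -26*37)=563; twice the area = |1048| = 1048; area = 524; boundary points = 1 + 1 + 15 + 1 = 18; strictly interior points = area - boundary/2 + 1 = 516; answer 516
Part 2: A1 = 516; w = -1; T(2) = -3*(11) + 3*(-1) = -36; iterating: T(2)=-36, T(3)=141, T(4)=-531, T(5)=2016, T(6)=-7641, T(7)=28971, T(8)=-109836, T(9)=416421, T(10)=-1578771, T(11)=5985576, T(12)=-22693041, T(13)=86035851, T(14)=-326186676, T(15)=1236667581; answer 1236667581
Part 3: A2 = 1236667581; d = -6; remainder = value at the root: 2*(-6)^2 - 6*(-6)^1 + 6 = (72) + (36) + (6) = 114; answer 114

114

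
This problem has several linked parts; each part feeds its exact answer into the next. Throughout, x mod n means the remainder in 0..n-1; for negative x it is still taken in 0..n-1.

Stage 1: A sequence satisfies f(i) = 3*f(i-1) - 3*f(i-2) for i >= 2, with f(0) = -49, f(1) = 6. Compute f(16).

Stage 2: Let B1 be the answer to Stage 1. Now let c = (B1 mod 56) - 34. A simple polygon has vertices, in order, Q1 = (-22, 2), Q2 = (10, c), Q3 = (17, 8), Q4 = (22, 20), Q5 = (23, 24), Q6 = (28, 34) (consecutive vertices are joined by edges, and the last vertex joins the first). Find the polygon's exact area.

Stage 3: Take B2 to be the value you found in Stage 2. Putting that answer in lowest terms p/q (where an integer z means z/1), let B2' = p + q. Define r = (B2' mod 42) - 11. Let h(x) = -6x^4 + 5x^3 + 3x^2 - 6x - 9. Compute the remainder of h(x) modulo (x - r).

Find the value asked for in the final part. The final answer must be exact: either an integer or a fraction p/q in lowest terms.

Stage 1: f(2) = 3*(6) - 3*(-49) = 165; iterating: f(2)=165, f(3)=477, f(4)=936, f(5)=1377, f(6)=1323, f(7)=-162, f(8)=-4455, f(9)=-12879, f(10)=-25272, f(11)=-37179, f(12)=-35721, f(13)=4374, f(14)=120285, f(15)=347733, f(16)=682344; answer 682344
Stage 2: B1 = 682344; c = 6; cross terms: (-22*6 - 10*2)=-152, (10*8 - 17*6)=-22, (17*20 - 22*8)=164, (22*24 - 23*20)=68, (23*34 - 28*24)=110, (28*2 - -22*34)=804; twice the area = |972| = 972; area = 486; answer 486
Stage 3: B2 = 486; threaded value p + q = 487; r = 14; remainder = value at the root: -6*(14)^4 + 5*(14)^3 + 3*(14)^2 - 6*(14)^1 - 9 = (-230496) + (13720) + (588) + (-84) + (-9) = -216281; answer -216281

-216281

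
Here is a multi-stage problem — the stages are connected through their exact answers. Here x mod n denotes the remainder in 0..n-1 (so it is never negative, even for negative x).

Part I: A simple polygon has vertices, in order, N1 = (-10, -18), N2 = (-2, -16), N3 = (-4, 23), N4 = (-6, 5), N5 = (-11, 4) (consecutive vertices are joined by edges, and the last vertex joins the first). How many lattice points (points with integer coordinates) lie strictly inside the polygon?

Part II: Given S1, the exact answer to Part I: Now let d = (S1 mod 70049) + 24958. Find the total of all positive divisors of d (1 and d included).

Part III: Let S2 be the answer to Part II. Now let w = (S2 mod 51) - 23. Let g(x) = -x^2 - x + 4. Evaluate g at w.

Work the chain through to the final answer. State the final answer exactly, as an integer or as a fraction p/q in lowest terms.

Part I: cross terms: (-10*-16 - -2*-18)=124, (-2*23 - -4*-16)=-110, (-4*5 - -6*23)=118, (-6*4 - -11*5)=31, (-11*-18 - -10*4)=238; twice the area = |401| = 401; area = 401/2; boundary points = 2 + 1 + 2 + 1 + 1 = 7; strictly interior points = area - boundary/2 + 1 = 198; answer 198
Part II: S1 = 198; d = 25156; 25156 = 2^2 * 19 * 331; sigma = (1 + 2 + 4) * (1 + 19) * (1 + 331) = 7 * 20 * 332 = 46480; answer 46480
Part III: S2 = 46480; w = -4; -1*(-4)^2 - 1*(-4)^1 + 4 = (-16) + (4) + (4) = -8; answer -8

-8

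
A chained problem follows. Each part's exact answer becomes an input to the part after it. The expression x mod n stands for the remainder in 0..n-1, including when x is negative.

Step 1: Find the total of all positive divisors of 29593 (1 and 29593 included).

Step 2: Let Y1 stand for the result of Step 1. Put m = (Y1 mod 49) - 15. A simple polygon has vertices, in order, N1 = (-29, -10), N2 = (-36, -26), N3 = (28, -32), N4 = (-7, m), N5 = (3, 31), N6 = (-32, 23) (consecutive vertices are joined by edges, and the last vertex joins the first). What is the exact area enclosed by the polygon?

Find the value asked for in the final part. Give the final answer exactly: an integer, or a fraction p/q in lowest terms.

1753

Step 1: 29593 = 101 * 293; sigma = (1 + 101) * (1 + 293) = 102 * 294 = 29988; answer 29988
Step 2: Y1 = 29988; m = -15; cross terms: (-29*-26 - -36*-10)=394, (-36*-32 - 28*-26)=1880, (28*-15 - -7*-32)=-644, (-7*31 - 3*-15)=-172, (3*23 - -32*31)=1061, (-32*-10 - -29*23)=987; twice the area = |3506| = 3506; area = 1753; answer 1753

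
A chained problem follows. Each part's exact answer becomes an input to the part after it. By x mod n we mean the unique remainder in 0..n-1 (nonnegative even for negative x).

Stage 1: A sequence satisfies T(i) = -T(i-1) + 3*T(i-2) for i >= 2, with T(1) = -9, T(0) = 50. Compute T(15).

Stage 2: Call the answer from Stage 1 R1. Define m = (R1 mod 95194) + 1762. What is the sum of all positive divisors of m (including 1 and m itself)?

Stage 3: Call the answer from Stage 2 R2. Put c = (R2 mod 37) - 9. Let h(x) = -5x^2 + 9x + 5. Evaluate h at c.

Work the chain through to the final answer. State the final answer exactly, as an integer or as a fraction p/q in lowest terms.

Stage 1: T(2) = -1*(-9) + 3*(50) = 159; iterating: T(2)=159, T(3)=-186, T(4)=663, T(5)=-1221, T(6)=3210, T(7)=-6873, T(8)=16503, T(9)=-37122, T(10)=86631, T(11)=-197997, T(12)=457890, T(13)=-1051881, T(14)=2425551, T(15)=-5581194; answer -5581194
Stage 2: R1 = -5581194; m = 37014; 37014 = 2 * 3 * 31 * 199; sigma = (1 + 2) * (1 + 3) * (1 + 31) * (1 + 199) = 3 * 4 * 32 * 200 = 76800; answer 76800
Stage 3: R2 = 76800; c = 16; -5*(16)^2 + 9*(16)^1 + 5 = (-1280) + (144) + (5) = -1131; answer -1131

-1131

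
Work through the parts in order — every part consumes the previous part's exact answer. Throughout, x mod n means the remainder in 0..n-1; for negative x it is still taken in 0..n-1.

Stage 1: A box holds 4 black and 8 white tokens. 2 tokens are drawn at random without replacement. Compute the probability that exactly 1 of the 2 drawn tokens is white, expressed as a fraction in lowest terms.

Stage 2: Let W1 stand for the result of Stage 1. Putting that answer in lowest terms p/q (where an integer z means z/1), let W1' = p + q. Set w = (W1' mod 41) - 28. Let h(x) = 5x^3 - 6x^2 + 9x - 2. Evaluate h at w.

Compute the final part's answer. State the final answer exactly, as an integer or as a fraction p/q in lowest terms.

-42582

Stage 1: total draws C(12,2) = 66; favorable C(8,1)*C(4,1) = 32; P = 16/33; answer 16/33
Stage 2: W1 = 16/33; threaded value p + q = 49; w = -20; 5*(-20)^3 - 6*(-20)^2 + 9*(-20)^1 - 2 = (-40000) + (-2400) + (-180) + (-2) = -42582; answer -42582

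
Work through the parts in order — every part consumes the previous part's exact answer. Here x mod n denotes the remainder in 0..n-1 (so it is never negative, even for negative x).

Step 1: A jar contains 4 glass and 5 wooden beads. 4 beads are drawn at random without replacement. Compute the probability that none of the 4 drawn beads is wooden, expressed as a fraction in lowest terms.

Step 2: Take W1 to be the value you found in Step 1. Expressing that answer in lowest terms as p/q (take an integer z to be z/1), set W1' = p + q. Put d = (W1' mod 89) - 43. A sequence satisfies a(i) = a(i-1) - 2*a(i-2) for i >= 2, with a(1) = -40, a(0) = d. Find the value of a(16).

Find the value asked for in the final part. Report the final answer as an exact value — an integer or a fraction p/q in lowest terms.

-4610

Step 1: total draws C(9,4) = 126; favorable C(4,4) = 1; P = 1/126; answer 1/126
Step 2: W1 = 1/126; threaded value p + q = 127; d = -5; a(2) = 1*(-40) - 2*(-5) = -30; iterating: a(2)=-30, a(3)=50, a(4)=110, a(5)=10, a(6)=-210, a(7)=-230, a(8)=190, a(9)=650, a(10)=270, a(11)=-1030, a(12)=-1570, a(13)=490, a(14)=3630, a(15)=2650, a(16)=-4610; answer -4610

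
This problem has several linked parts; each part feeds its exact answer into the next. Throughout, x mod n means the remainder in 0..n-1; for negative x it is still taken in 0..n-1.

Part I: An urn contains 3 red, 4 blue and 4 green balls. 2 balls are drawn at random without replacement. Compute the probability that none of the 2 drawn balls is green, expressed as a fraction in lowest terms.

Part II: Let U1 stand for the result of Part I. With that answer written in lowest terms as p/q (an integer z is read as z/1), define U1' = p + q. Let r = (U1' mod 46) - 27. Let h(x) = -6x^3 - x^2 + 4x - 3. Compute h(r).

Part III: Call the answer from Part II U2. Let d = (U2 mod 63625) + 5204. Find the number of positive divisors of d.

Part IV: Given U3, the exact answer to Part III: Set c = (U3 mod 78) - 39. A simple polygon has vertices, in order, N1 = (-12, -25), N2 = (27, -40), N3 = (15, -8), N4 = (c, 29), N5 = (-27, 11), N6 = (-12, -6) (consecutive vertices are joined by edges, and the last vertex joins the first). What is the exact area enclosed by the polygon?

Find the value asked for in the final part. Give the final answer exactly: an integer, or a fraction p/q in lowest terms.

1345

Part I: total draws C(11,2) = 55; favorable C(7,2) = 21; P = 21/55; answer 21/55
Part II: U1 = 21/55; threaded value p + q = 76; r = 3; -6*(3)^3 - 1*(3)^2 + 4*(3)^1 - 3 = (-162) + (-9) + (12) + (-3) = -162; answer -162
Part III: U2 = -162; d = 68667; 68667 = 3 * 47 * 487; number of divisors = (1+1) * (1+1) * (1+1) = 8; answer 8
Part IV: U3 = 8; c = -31; cross terms: (-12*-40 - 27*-25)=1155, (27*-8 - 15*-40)=384, (15*29 - -31*-8)=187, (-31*11 - -27*29)=442, (-27*-6 - -12*11)=294, (-12*-25 - -12*-6)=228; twice the area = |2690| = 2690; area = 1345; answer 1345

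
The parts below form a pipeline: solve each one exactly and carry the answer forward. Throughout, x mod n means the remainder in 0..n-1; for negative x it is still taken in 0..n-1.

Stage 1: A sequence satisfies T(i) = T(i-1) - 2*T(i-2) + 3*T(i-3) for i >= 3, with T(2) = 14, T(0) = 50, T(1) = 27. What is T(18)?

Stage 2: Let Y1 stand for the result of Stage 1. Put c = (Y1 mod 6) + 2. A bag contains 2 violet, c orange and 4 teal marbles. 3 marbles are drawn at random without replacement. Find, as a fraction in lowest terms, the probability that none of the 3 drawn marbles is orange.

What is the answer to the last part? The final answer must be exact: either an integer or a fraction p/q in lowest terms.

Stage 1: T(3) = 1*(14) - 2*(27) + 3*(50) = 110; iterating: T(3)=110, T(4)=163, T(5)=-15, T(6)=-11, T(7)=508, T(8)=485, T(9)=-564, T(10)=-10, T(11)=2573, T(12)=901, T(13)=-4275, T(14)=1642, T(15)=12895, T(16)=-3214, T(17)=-24078, T(18)=21035; answer 21035
Stage 2: Y1 = 21035; c = 7; total draws C(13,3) = 286; favorable C(6,3) = 20; P = 10/143; answer 10/143

10/143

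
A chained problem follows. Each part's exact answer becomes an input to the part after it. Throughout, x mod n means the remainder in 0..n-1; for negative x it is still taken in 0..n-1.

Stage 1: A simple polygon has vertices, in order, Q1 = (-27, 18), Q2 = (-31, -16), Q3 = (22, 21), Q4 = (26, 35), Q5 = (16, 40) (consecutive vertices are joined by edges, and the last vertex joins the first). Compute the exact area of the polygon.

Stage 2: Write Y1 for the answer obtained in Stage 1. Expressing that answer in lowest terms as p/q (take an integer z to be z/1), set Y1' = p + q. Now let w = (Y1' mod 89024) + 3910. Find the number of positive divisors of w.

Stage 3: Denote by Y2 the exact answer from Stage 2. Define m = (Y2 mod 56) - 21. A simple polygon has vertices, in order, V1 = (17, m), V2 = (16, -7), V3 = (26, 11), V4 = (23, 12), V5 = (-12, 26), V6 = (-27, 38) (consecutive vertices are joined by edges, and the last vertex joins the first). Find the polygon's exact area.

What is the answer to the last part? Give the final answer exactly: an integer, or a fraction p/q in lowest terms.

Stage 1: cross terms: (-27*-16 - -31*18)=990, (-31*21 - 22*-16)=-299, (22*35 - 26*21)=224, (26*40 - 16*35)=480, (16*18 - -27*40)=1368; twice the area = |2763| = 2763; area = 2763/2; answer 2763/2
Stage 2: Y1 = 2763/2; threaded value p + q = 2765; w = 6675; 6675 = 3 * 5^2 * 89; number of divisors = (1+1) * (2+1) * (1+1) = 12; answer 12
Stage 3: Y2 = 12; m = -9; cross terms: (17*-7 - 16*-9)=25, (16*11 - 26*-7)=358, (26*12 - 23*11)=59, (23*26 - -12*12)=742, (-12*38 - -27*26)=246, (-27*-9 - 17*38)=-403; twice the area = |1027| = 1027; area = 1027/2; answer 1027/2

1027/2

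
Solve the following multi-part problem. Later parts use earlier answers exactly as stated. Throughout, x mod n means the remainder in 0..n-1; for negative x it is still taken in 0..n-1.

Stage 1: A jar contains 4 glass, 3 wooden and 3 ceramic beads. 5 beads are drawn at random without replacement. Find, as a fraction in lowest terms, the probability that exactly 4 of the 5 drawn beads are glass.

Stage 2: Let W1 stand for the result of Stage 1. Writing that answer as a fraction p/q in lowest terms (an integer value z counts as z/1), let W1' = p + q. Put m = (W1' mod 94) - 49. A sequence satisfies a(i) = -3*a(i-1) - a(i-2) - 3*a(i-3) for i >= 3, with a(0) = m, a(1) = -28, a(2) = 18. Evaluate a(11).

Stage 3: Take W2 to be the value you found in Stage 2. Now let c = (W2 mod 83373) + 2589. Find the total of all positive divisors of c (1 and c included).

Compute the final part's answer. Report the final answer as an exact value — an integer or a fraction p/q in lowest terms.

Stage 1: total draws C(10,5) = 252; favorable C(4,4)*C(6,1) = 6; P = 1/42; answer 1/42
Stage 2: W1 = 1/42; threaded value p + q = 43; m = -6; a(3) = -3*(18) - 1*(-28) - 3*(-6) = -8; iterating: a(3)=-8, a(4)=90, a(5)=-316, a(6)=882, a(7)=-2600, a(8)=7866, a(9)=-23644, a(10)=70866, a(11)=-212552; answer -212552
Stage 3: W2 = -212552; c = 40156; 40156 = 2^2 * 10039; sigma = (1 + 2 + 4) * (1 + 10039) = 7 * 10040 = 70280; answer 70280

70280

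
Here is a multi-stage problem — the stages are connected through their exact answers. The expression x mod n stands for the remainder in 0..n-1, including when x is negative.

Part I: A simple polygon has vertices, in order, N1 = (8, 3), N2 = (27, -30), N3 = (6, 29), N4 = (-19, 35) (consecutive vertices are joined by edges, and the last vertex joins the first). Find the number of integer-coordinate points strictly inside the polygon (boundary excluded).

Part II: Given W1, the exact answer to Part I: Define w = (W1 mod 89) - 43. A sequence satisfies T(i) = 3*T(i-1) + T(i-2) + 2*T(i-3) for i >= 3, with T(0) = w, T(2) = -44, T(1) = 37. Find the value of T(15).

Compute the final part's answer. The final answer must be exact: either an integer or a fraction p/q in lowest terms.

-14016367

Part I: cross terms: (8*-30 - 27*3)=-321, (27*29 - 6*-30)=963, (6*35 - -19*29)=761, (-19*3 - 8*35)=-337; twice the area = |1066| = 1066; area = 533; boundary points = 1 + 1 + 1 + 1 = 4; strictly interior points = area - boundary/2 + 1 = 532; answer 532
Part II: W1 = 532; w = 44; T(3) = 3*(-44) + 1*(37) + 2*(44) = -7; iterating: T(3)=-7, T(4)=9, T(5)=-68, T(6)=-209, T(7)=-677, T(8)=-2376, T(9)=-8223, T(10)=-28399, T(11)=-98172, T(12)=-339361, T(13)=-1173053, T(14)=-4054864, T(15)=-14016367; answer -14016367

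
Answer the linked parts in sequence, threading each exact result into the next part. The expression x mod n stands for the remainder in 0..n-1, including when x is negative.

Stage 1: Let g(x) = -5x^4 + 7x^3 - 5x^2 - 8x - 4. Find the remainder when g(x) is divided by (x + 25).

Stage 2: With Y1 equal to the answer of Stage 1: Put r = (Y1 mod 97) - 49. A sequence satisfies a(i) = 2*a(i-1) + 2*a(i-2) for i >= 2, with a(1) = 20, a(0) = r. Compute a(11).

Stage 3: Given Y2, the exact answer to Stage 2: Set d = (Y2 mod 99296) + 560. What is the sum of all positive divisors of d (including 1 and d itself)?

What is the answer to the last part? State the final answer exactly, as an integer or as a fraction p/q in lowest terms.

14322

Stage 1: remainder = value at the root: -5*(-25)^4 + 7*(-25)^3 - 5*(-25)^2 - 8*(-25)^1 - 4 = (-1953125) + (-109375) + (-3125) + (200) + (-4) = -2065429; answer -2065429
Stage 2: Y1 = -2065429; r = 40; a(2) = 2*(20) + 2*(40) = 120; iterating: a(2)=120, a(3)=280, a(4)=800, a(5)=2160, a(6)=5920, a(7)=16160, a(8)=44160, a(9)=120640, a(10)=329600, a(11)=900480; answer 900480
Stage 3: Y2 = 900480; d = 7376; 7376 = 2^4 * 461; sigma = (1 + 2 + 4 + 8 + 16) * (1 + 461) = 31 * 462 = 14322; answer 14322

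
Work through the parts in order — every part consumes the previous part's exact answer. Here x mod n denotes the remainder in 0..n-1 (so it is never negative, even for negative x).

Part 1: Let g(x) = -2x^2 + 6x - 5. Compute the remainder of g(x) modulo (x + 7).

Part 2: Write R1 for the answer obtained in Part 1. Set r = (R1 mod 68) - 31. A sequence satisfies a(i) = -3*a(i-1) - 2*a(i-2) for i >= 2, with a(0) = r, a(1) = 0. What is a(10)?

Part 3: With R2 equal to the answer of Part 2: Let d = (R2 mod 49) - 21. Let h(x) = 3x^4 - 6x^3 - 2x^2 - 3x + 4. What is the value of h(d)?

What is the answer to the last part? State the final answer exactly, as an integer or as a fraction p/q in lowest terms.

Part 1: remainder = value at the root: -2*(-7)^2 + 6*(-7)^1 - 5 = (-98) + (-42) + (-5) = -145; answer -145
Part 2: R1 = -145; r = 28; a(2) = -3*(0) - 2*(28) = -56; iterating: a(2)=-56, a(3)=168, a(4)=-392, a(5)=840, a(6)=-1736, a(7)=3528, a(8)=-7112, a(9)=14280, a(10)=-28616; answer -28616
Part 3: R2 = -28616; d = -21; 3*(-21)^4 - 6*(-21)^3 - 2*(-21)^2 - 3*(-21)^1 + 4 = (583443) + (55566) + (-882) + (63) + (4) = 638194; answer 638194

638194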